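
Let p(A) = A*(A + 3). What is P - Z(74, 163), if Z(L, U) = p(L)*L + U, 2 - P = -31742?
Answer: -390071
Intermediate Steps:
P = 31744 (P = 2 - 1*(-31742) = 2 + 31742 = 31744)
p(A) = A*(3 + A)
Z(L, U) = U + L**2*(3 + L) (Z(L, U) = (L*(3 + L))*L + U = L**2*(3 + L) + U = U + L**2*(3 + L))
P - Z(74, 163) = 31744 - (163 + 74**2*(3 + 74)) = 31744 - (163 + 5476*77) = 31744 - (163 + 421652) = 31744 - 1*421815 = 31744 - 421815 = -390071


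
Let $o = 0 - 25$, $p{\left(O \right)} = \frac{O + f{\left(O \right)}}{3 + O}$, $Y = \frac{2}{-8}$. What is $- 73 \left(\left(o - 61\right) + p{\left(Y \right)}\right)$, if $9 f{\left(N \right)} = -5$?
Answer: $\frac{623639}{99} \approx 6299.4$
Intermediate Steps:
$f{\left(N \right)} = - \frac{5}{9}$ ($f{\left(N \right)} = \frac{1}{9} \left(-5\right) = - \frac{5}{9}$)
$Y = - \frac{1}{4}$ ($Y = 2 \left(- \frac{1}{8}\right) = - \frac{1}{4} \approx -0.25$)
$p{\left(O \right)} = \frac{- \frac{5}{9} + O}{3 + O}$ ($p{\left(O \right)} = \frac{O - \frac{5}{9}}{3 + O} = \frac{- \frac{5}{9} + O}{3 + O}$)
$o = -25$
$- 73 \left(\left(o - 61\right) + p{\left(Y \right)}\right) = - 73 \left(\left(-25 - 61\right) + \frac{- \frac{5}{9} - \frac{1}{4}}{3 - \frac{1}{4}}\right) = - 73 \left(\left(-25 - 61\right) + \frac{1}{\frac{11}{4}} \left(- \frac{29}{36}\right)\right) = - 73 \left(-86 + \frac{4}{11} \left(- \frac{29}{36}\right)\right) = - 73 \left(-86 - \frac{29}{99}\right) = \left(-73\right) \left(- \frac{8543}{99}\right) = \frac{623639}{99}$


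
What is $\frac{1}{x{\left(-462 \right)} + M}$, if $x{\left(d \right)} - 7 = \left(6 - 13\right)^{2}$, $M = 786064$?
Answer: $\frac{1}{786120} \approx 1.2721 \cdot 10^{-6}$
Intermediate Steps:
$x{\left(d \right)} = 56$ ($x{\left(d \right)} = 7 + \left(6 - 13\right)^{2} = 7 + \left(-7\right)^{2} = 7 + 49 = 56$)
$\frac{1}{x{\left(-462 \right)} + M} = \frac{1}{56 + 786064} = \frac{1}{786120}$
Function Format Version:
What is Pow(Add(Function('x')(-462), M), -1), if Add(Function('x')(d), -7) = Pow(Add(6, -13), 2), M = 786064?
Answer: Rational(1, 786120) ≈ 1.2721e-6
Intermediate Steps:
Function('x')(d) = 56 (Function('x')(d) = Add(7, Pow(Add(6, -13), 2)) = Add(7, Pow(-7, 2)) = Add(7, 49) = 56)
Pow(Add(Function('x')(-462), M), -1) = Pow(Add(56, 786064), -1) = Pow(786120, -1) = Rational(1, 786120)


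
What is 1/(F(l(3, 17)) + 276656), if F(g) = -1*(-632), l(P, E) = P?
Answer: 1/277288 ≈ 3.6064e-6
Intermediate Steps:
F(g) = 632
1/(F(l(3, 17)) + 276656) = 1/(632 + 276656) = 1/277288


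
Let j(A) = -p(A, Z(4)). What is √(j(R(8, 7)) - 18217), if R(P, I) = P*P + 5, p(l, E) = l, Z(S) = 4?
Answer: I*√18286 ≈ 135.23*I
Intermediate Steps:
R(P, I) = 5 + P² (R(P, I) = P² + 5 = 5 + P²)
j(A) = -A
√(j(R(8, 7)) - 18217) = √(-(5 + 8²) - 18217) = √(-(5 + 64) - 18217) = √(-1*69 - 18217) = √(-69 - 18217) = √(-18286) = I*√18286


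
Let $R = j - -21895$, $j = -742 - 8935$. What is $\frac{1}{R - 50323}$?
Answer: $- \frac{1}{38105} \approx -2.6243 \cdot 10^{-5}$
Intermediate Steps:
$j = -9677$
$R = 12218$ ($R = -9677 - -21895 = -9677 + 21895 = 12218$)
$\frac{1}{R - 50323} = \frac{1}{12218 - 50323} = \frac{1}{-38105} = - \frac{1}{38105}$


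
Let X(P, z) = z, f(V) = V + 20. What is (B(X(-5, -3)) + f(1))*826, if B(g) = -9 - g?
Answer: 12390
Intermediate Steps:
f(V) = 20 + V
(B(X(-5, -3)) + f(1))*826 = ((-9 - 1*(-3)) + (20 + 1))*826 = ((-9 + 3) + 21)*826 = (-6 + 21)*826 = 15*826 = 12390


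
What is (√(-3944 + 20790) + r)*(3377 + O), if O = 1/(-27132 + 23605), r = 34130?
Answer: 406511440140/3527 + 11910678*√16846/3527 ≈ 1.1570e+8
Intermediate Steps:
O = -1/3527 (O = 1/(-3527) = -1/3527 ≈ -0.00028353)
(√(-3944 + 20790) + r)*(3377 + O) = (√(-3944 + 20790) + 34130)*(3377 - 1/3527) = (√16846 + 34130)*(11910678/3527) = (34130 + √16846)*(11910678/3527) = 406511440140/3527 + 11910678*√16846/3527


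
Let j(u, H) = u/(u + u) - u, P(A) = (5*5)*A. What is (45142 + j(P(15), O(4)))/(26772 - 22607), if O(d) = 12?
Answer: 17907/1666 ≈ 10.749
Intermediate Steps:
P(A) = 25*A
j(u, H) = ½ - u (j(u, H) = u/((2*u)) - u = u*(1/(2*u)) - u = ½ - u)
(45142 + j(P(15), O(4)))/(26772 - 22607) = (45142 + (½ - 25*15))/(26772 - 22607) = (45142 + (½ - 1*375))/4165 = (45142 + (½ - 375))*(1/4165) = (45142 - 749/2)*(1/4165) = (89535/2)*(1/4165) = 17907/1666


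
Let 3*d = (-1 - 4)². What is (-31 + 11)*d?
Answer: -500/3 ≈ -166.67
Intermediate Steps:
d = 25/3 (d = (-1 - 4)²/3 = (⅓)*(-5)² = (⅓)*25 = 25/3 ≈ 8.3333)
(-31 + 11)*d = (-31 + 11)*(25/3) = -20*25/3 = -500/3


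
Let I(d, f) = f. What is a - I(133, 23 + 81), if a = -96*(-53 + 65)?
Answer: -1256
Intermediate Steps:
a = -1152 (a = -96*12 = -1152)
a - I(133, 23 + 81) = -1152 - (23 + 81) = -1152 - 1*104 = -1152 - 104 = -1256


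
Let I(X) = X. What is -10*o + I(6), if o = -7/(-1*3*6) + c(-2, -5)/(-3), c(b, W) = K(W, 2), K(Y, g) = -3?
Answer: -71/9 ≈ -7.8889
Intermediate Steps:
c(b, W) = -3
o = 25/18 (o = -7/(-1*3*6) - 3/(-3) = -7/((-3*6)) - 3*(-⅓) = -7/(-18) + 1 = -7*(-1/18) + 1 = 7/18 + 1 = 25/18 ≈ 1.3889)
-10*o + I(6) = -10*25/18 + 6 = -125/9 + 6 = -71/9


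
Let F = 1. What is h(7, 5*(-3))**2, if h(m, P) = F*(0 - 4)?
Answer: 16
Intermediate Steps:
h(m, P) = -4 (h(m, P) = 1*(0 - 4) = 1*(-4) = -4)
h(7, 5*(-3))**2 = (-4)**2 = 16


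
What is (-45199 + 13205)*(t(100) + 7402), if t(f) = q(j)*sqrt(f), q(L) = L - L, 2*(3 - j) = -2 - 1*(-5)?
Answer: -236819588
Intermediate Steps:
j = 3/2 (j = 3 - (-2 - 1*(-5))/2 = 3 - (-2 + 5)/2 = 3 - 1/2*3 = 3 - 3/2 = 3/2 ≈ 1.5000)
q(L) = 0
t(f) = 0 (t(f) = 0*sqrt(f) = 0)
(-45199 + 13205)*(t(100) + 7402) = (-45199 + 13205)*(0 + 7402) = -31994*7402 = -236819588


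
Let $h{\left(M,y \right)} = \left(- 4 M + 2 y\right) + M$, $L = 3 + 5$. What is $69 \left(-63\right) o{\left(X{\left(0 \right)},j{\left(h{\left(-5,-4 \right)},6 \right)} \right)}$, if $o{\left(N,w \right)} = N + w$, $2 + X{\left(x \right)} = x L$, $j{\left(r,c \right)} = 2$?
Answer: $0$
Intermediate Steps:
$L = 8$
$h{\left(M,y \right)} = - 3 M + 2 y$
$X{\left(x \right)} = -2 + 8 x$ ($X{\left(x \right)} = -2 + x 8 = -2 + 8 x$)
$69 \left(-63\right) o{\left(X{\left(0 \right)},j{\left(h{\left(-5,-4 \right)},6 \right)} \right)} = 69 \left(-63\right) \left(\left(-2 + 8 \cdot 0\right) + 2\right) = - 4347 \left(\left(-2 + 0\right) + 2\right) = - 4347 \left(-2 + 2\right) = \left(-4347\right) 0 = 0$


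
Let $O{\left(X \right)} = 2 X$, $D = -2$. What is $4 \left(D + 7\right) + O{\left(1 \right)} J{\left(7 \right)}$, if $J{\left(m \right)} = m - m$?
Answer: $20$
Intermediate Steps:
$J{\left(m \right)} = 0$
$4 \left(D + 7\right) + O{\left(1 \right)} J{\left(7 \right)} = 4 \left(-2 + 7\right) + 2 \cdot 1 \cdot 0 = 4 \cdot 5 + 2 \cdot 0 = 20 + 0 = 20$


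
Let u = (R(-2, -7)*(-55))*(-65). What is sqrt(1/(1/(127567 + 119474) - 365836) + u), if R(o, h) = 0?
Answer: 3*I*sqrt(99229772360299)/18075298255 ≈ 0.0016533*I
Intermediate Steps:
u = 0 (u = (0*(-55))*(-65) = 0*(-65) = 0)
sqrt(1/(1/(127567 + 119474) - 365836) + u) = sqrt(1/(1/(127567 + 119474) - 365836) + 0) = sqrt(1/(1/247041 - 365836) + 0) = sqrt(1/(-90376491275/247041) + 0) = sqrt(-247041/90376491275 + 0) = sqrt(-247041/90376491275) = 3*I*sqrt(99229772360299)/18075298255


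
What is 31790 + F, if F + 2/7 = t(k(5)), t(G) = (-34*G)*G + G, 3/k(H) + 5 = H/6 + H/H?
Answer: 80253102/2527 ≈ 31758.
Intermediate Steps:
k(H) = 3/(-4 + H/6) (k(H) = 3/(-5 + (H/6 + H/H)) = 3/(-5 + (H*(1/6) + 1)) = 3/(-5 + (H/6 + 1)) = 3/(-5 + (1 + H/6)) = 3/(-4 + H/6))
t(G) = G - 34*G**2 (t(G) = -34*G**2 + G = G - 34*G**2)
F = -80228/2527 (F = -2/7 + (18/(-24 + 5))*(1 - 612/(-24 + 5)) = -2/7 + (18/(-19))*(1 - 612/(-19)) = -2/7 + (18*(-1/19))*(1 - 612*(-1)/19) = -2/7 - 18*(1 - 34*(-18/19))/19 = -2/7 - 18*(1 + 612/19)/19 = -2/7 - 18/19*631/19 = -2/7 - 11358/361 = -80228/2527 ≈ -31.748)
31790 + F = 31790 - 80228/2527 = 80253102/2527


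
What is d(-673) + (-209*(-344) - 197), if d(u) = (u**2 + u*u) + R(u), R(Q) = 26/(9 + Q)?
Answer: 324548911/332 ≈ 9.7756e+5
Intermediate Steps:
d(u) = 2*u**2 + 26/(9 + u) (d(u) = (u**2 + u*u) + 26/(9 + u) = (u**2 + u**2) + 26/(9 + u) = 2*u**2 + 26/(9 + u))
d(-673) + (-209*(-344) - 197) = 2*(13 + (-673)**2*(9 - 673))/(9 - 673) + (-209*(-344) - 197) = 2*(13 + 452929*(-664))/(-664) + (71896 - 197) = 2*(-1/664)*(13 - 300744856) + 71699 = 2*(-1/664)*(-300744843) + 71699 = 300744843/332 + 71699 = 324548911/332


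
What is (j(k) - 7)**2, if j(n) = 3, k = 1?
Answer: 16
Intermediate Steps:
(j(k) - 7)**2 = (3 - 7)**2 = (-4)**2 = 16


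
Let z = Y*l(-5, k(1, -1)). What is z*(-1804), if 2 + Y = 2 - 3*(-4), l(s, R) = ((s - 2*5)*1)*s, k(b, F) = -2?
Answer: -1623600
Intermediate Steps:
l(s, R) = s*(-10 + s) (l(s, R) = ((s - 10)*1)*s = ((-10 + s)*1)*s = (-10 + s)*s = s*(-10 + s))
Y = 12 (Y = -2 + (2 - 3*(-4)) = -2 + (2 + 12) = -2 + 14 = 12)
z = 900 (z = 12*(-5*(-10 - 5)) = 12*(-5*(-15)) = 12*75 = 900)
z*(-1804) = 900*(-1804) = -1623600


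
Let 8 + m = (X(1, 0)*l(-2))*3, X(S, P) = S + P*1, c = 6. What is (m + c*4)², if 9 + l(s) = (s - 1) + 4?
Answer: 64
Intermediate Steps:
l(s) = -6 + s (l(s) = -9 + ((s - 1) + 4) = -9 + ((-1 + s) + 4) = -9 + (3 + s) = -6 + s)
X(S, P) = P + S (X(S, P) = S + P = P + S)
m = -32 (m = -8 + ((0 + 1)*(-6 - 2))*3 = -8 + (1*(-8))*3 = -8 - 8*3 = -8 - 24 = -32)
(m + c*4)² = (-32 + 6*4)² = (-32 + 24)² = (-8)² = 64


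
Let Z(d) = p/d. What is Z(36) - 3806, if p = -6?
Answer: -22837/6 ≈ -3806.2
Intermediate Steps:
Z(d) = -6/d
Z(36) - 3806 = -6/36 - 3806 = -6*1/36 - 3806 = -⅙ - 3806 = -22837/6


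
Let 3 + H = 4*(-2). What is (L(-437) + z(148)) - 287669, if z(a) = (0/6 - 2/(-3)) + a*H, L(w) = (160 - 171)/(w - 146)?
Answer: -45998114/159 ≈ -2.8930e+5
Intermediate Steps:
L(w) = -11/(-146 + w)
H = -11 (H = -3 + 4*(-2) = -3 - 8 = -11)
z(a) = 2/3 - 11*a (z(a) = (0/6 - 2/(-3)) + a*(-11) = (0*(1/6) - 2*(-1/3)) - 11*a = (0 + 2/3) - 11*a = 2/3 - 11*a)
(L(-437) + z(148)) - 287669 = (-11/(-146 - 437) + (2/3 - 11*148)) - 287669 = (-11/(-583) + (2/3 - 1628)) - 287669 = (-11*(-1/583) - 4882/3) - 287669 = (1/53 - 4882/3) - 287669 = -258743/159 - 287669 = -45998114/159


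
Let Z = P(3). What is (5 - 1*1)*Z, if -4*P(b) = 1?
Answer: -1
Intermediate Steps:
P(b) = -¼ (P(b) = -¼*1 = -¼)
Z = -¼ ≈ -0.25000
(5 - 1*1)*Z = (5 - 1*1)*(-¼) = (5 - 1)*(-¼) = 4*(-¼) = -1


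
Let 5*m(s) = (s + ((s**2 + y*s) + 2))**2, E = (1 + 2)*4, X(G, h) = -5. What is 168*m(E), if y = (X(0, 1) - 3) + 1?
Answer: 919968/5 ≈ 1.8399e+5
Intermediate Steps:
y = -7 (y = (-5 - 3) + 1 = -8 + 1 = -7)
E = 12 (E = 3*4 = 12)
m(s) = (2 + s**2 - 6*s)**2/5 (m(s) = (s + ((s**2 - 7*s) + 2))**2/5 = (s + (2 + s**2 - 7*s))**2/5 = (2 + s**2 - 6*s)**2/5)
168*m(E) = 168*((2 + 12**2 - 6*12)**2/5) = 168*((2 + 144 - 72)**2/5) = 168*((1/5)*74**2) = 168*((1/5)*5476) = 168*(5476/5) = 919968/5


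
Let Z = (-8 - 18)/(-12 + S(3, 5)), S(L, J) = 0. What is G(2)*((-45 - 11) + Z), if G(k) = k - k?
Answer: 0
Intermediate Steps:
G(k) = 0
Z = 13/6 (Z = (-8 - 18)/(-12 + 0) = -26/(-12) = -26*(-1/12) = 13/6 ≈ 2.1667)
G(2)*((-45 - 11) + Z) = 0*((-45 - 11) + 13/6) = 0*(-56 + 13/6) = 0*(-323/6) = 0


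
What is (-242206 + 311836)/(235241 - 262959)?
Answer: -34815/13859 ≈ -2.5121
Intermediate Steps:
(-242206 + 311836)/(235241 - 262959) = 69630/(-27718) = 69630*(-1/27718) = -34815/13859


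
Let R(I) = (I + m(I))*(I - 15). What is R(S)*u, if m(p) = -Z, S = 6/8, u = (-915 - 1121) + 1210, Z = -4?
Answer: 447279/8 ≈ 55910.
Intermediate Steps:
u = -826 (u = -2036 + 1210 = -826)
S = ¾ (S = 6*(⅛) = ¾ ≈ 0.75000)
m(p) = 4 (m(p) = -1*(-4) = 4)
R(I) = (-15 + I)*(4 + I) (R(I) = (I + 4)*(I - 15) = (4 + I)*(-15 + I) = (-15 + I)*(4 + I))
R(S)*u = (-60 + (¾)² - 11*¾)*(-826) = (-60 + 9/16 - 33/4)*(-826) = -1083/16*(-826) = 447279/8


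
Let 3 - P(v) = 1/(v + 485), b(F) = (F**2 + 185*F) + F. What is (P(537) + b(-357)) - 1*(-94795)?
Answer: 159273589/1022 ≈ 1.5585e+5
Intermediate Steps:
b(F) = F**2 + 186*F
P(v) = 3 - 1/(485 + v) (P(v) = 3 - 1/(v + 485) = 3 - 1/(485 + v))
(P(537) + b(-357)) - 1*(-94795) = ((1454 + 3*537)/(485 + 537) - 357*(186 - 357)) - 1*(-94795) = ((1454 + 1611)/1022 - 357*(-171)) + 94795 = ((1/1022)*3065 + 61047) + 94795 = (3065/1022 + 61047) + 94795 = 62393099/1022 + 94795 = 159273589/1022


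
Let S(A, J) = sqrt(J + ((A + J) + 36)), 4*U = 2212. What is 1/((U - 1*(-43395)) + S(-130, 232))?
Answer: 21974/965713167 - sqrt(370)/1931426334 ≈ 2.2744e-5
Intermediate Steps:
U = 553 (U = (1/4)*2212 = 553)
S(A, J) = sqrt(36 + A + 2*J) (S(A, J) = sqrt(J + (36 + A + J)) = sqrt(36 + A + 2*J))
1/((U - 1*(-43395)) + S(-130, 232)) = 1/((553 - 1*(-43395)) + sqrt(36 - 130 + 2*232)) = 1/((553 + 43395) + sqrt(36 - 130 + 464)) = 1/(43948 + sqrt(370))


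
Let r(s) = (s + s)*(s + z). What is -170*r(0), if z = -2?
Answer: 0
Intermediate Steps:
r(s) = 2*s*(-2 + s) (r(s) = (s + s)*(s - 2) = (2*s)*(-2 + s) = 2*s*(-2 + s))
-170*r(0) = -340*0*(-2 + 0) = -340*0*(-2) = -170*0 = 0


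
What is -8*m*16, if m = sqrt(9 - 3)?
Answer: -128*sqrt(6) ≈ -313.53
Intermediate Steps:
m = sqrt(6) ≈ 2.4495
-8*m*16 = -8*sqrt(6)*16 = -128*sqrt(6)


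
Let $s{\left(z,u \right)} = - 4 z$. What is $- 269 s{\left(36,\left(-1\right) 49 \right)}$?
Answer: $38736$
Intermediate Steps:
$- 269 s{\left(36,\left(-1\right) 49 \right)} = - 269 \left(\left(-4\right) 36\right) = \left(-269\right) \left(-144\right) = 38736$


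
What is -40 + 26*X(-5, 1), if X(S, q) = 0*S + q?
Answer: -14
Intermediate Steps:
X(S, q) = q (X(S, q) = 0 + q = q)
-40 + 26*X(-5, 1) = -40 + 26*1 = -40 + 26 = -14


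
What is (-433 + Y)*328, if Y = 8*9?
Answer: -118408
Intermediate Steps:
Y = 72
(-433 + Y)*328 = (-433 + 72)*328 = -361*328 = -118408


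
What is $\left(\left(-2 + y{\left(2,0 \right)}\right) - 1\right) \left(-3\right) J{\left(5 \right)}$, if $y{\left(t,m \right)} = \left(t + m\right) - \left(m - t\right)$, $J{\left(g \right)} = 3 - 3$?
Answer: $0$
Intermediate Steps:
$J{\left(g \right)} = 0$
$y{\left(t,m \right)} = 2 t$ ($y{\left(t,m \right)} = \left(m + t\right) - \left(m - t\right) = 2 t$)
$\left(\left(-2 + y{\left(2,0 \right)}\right) - 1\right) \left(-3\right) J{\left(5 \right)} = \left(\left(-2 + 2 \cdot 2\right) - 1\right) \left(-3\right) 0 = \left(\left(-2 + 4\right) - 1\right) \left(-3\right) 0 = \left(2 - 1\right) \left(-3\right) 0 = 1 \left(-3\right) 0 = \left(-3\right) 0 = 0$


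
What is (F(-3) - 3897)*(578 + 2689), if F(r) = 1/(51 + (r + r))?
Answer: -63657132/5 ≈ -1.2731e+7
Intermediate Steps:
F(r) = 1/(51 + 2*r)
(F(-3) - 3897)*(578 + 2689) = (1/(51 + 2*(-3)) - 3897)*(578 + 2689) = (1/(51 - 6) - 3897)*3267 = (1/45 - 3897)*3267 = -175364/45*3267 = -63657132/5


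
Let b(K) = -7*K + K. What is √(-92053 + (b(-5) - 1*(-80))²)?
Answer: I*√79953 ≈ 282.76*I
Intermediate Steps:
b(K) = -6*K
√(-92053 + (b(-5) - 1*(-80))²) = √(-92053 + (-6*(-5) - 1*(-80))²) = √(-92053 + (30 + 80)²) = √(-92053 + 110²) = √(-92053 + 12100) = √(-79953) = I*√79953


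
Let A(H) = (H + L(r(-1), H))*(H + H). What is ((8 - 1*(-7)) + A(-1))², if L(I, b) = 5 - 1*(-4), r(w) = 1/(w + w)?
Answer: 1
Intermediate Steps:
r(w) = 1/(2*w)
L(I, b) = 9 (L(I, b) = 5 + 4 = 9)
A(H) = 2*H*(9 + H) (A(H) = (H + 9)*(H + H) = (9 + H)*(2*H) = 2*H*(9 + H))
((8 - 1*(-7)) + A(-1))² = ((8 - 1*(-7)) + 2*(-1)*(9 - 1))² = ((8 + 7) + 2*(-1)*8)² = (15 - 16)² = (-1)² = 1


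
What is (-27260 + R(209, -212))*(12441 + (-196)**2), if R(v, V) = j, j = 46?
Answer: -1384022398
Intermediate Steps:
R(v, V) = 46
(-27260 + R(209, -212))*(12441 + (-196)**2) = (-27260 + 46)*(12441 + (-196)**2) = -27214*(12441 + 38416) = -27214*50857 = -1384022398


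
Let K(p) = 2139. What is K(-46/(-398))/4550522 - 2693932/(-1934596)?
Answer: 3065733733337/2200855414778 ≈ 1.3930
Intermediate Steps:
K(-46/(-398))/4550522 - 2693932/(-1934596) = 2139/4550522 - 2693932/(-1934596) = 2139*(1/4550522) - 2693932*(-1/1934596) = 2139/4550522 + 673483/483649 = 3065733733337/2200855414778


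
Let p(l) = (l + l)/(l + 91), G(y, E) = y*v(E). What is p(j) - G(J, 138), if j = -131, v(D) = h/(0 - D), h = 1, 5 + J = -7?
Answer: 2973/460 ≈ 6.4630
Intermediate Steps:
J = -12 (J = -5 - 7 = -12)
v(D) = -1/D (v(D) = 1/(0 - D) = 1/(-D) = 1*(-1/D) = -1/D)
G(y, E) = -y/E (G(y, E) = y*(-1/E) = -y/E)
p(l) = 2*l/(91 + l) (p(l) = (2*l)/(91 + l) = 2*l/(91 + l))
p(j) - G(J, 138) = 2*(-131)/(91 - 131) - (-1)*(-12)/138 = 2*(-131)/(-40) - (-1)*(-12)/138 = 2*(-131)*(-1/40) - 1*2/23 = 131/20 - 2/23 = 2973/460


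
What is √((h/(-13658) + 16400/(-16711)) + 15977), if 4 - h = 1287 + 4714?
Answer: 3*√92473454018035593926/228238838 ≈ 126.40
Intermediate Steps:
h = -5997 (h = 4 - (1287 + 4714) = 4 - 1*6001 = 4 - 6001 = -5997)
√((h/(-13658) + 16400/(-16711)) + 15977) = √((-5997/(-13658) + 16400/(-16711)) + 15977) = √((-5997*(-1/13658) + 16400*(-1/16711)) + 15977) = √((5997/13658 - 16400/16711) + 15977) = √(-123775333/228238838 + 15977) = √(3646448139393/228238838) = 3*√92473454018035593926/228238838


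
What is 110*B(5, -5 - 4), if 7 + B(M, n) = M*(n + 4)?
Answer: -3520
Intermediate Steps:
B(M, n) = -7 + M*(4 + n) (B(M, n) = -7 + M*(n + 4) = -7 + M*(4 + n))
110*B(5, -5 - 4) = 110*(-7 + 4*5 + 5*(-5 - 4)) = 110*(-7 + 20 + 5*(-9)) = 110*(-7 + 20 - 45) = 110*(-32) = -3520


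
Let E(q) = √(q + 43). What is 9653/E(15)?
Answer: 9653*√58/58 ≈ 1267.5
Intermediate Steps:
E(q) = √(43 + q)
9653/E(15) = 9653/(√(43 + 15)) = 9653/(√58) = 9653*(√58/58) = 9653*√58/58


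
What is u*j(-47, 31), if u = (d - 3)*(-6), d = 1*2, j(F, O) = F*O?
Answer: -8742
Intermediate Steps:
d = 2
u = 6 (u = (2 - 3)*(-6) = -1*(-6) = 6)
u*j(-47, 31) = 6*(-47*31) = 6*(-1457) = -8742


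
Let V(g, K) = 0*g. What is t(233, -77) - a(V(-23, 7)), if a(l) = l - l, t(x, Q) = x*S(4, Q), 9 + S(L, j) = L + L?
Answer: -233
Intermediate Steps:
S(L, j) = -9 + 2*L (S(L, j) = -9 + (L + L) = -9 + 2*L)
V(g, K) = 0
t(x, Q) = -x (t(x, Q) = x*(-9 + 2*4) = x*(-9 + 8) = x*(-1) = -x)
a(l) = 0
t(233, -77) - a(V(-23, 7)) = -1*233 - 1*0 = -233 + 0 = -233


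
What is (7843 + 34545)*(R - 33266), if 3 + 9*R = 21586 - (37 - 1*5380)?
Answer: -11549373584/9 ≈ -1.2833e+9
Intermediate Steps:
R = 26926/9 (R = -⅓ + (21586 - (37 - 1*5380))/9 = -⅓ + (21586 - (37 - 5380))/9 = -⅓ + (21586 - 1*(-5343))/9 = -⅓ + (21586 + 5343)/9 = -⅓ + (⅑)*26929 = -⅓ + 26929/9 = 26926/9 ≈ 2991.8)
(7843 + 34545)*(R - 33266) = (7843 + 34545)*(26926/9 - 33266) = 42388*(-272468/9) = -11549373584/9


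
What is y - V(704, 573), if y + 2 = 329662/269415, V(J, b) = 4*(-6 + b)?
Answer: -611242388/269415 ≈ -2268.8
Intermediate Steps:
V(J, b) = -24 + 4*b
y = -209168/269415 (y = -2 + 329662/269415 = -209168/269415 ≈ -0.77638)
y - V(704, 573) = -209168/269415 - (-24 + 4*573) = -209168/269415 - (-24 + 2292) = -209168/269415 - 1*2268 = -209168/269415 - 2268 = -611242388/269415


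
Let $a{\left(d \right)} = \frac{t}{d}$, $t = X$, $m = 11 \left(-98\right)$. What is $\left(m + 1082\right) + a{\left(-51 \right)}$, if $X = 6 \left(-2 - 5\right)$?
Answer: $\frac{82}{17} \approx 4.8235$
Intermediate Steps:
$m = -1078$
$X = -42$ ($X = 6 \left(-7\right) = -42$)
$t = -42$
$a{\left(d \right)} = - \frac{42}{d}$
$\left(m + 1082\right) + a{\left(-51 \right)} = \left(-1078 + 1082\right) - \frac{42}{-51} = 4 - - \frac{14}{17} = 4 + \frac{14}{17} = \frac{82}{17}$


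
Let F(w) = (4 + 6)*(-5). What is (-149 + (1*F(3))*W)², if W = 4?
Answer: 121801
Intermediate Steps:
F(w) = -50 (F(w) = 10*(-5) = -50)
(-149 + (1*F(3))*W)² = (-149 + (1*(-50))*4)² = (-149 - 50*4)² = (-149 - 200)² = (-349)² = 121801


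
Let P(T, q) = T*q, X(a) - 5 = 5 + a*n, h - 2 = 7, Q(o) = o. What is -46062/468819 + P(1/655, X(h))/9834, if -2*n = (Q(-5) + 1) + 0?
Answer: -16482480656/167766097785 ≈ -0.098247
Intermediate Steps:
h = 9 (h = 2 + 7 = 9)
n = 2 (n = -((-5 + 1) + 0)/2 = -(-4 + 0)/2 = -½*(-4) = 2)
X(a) = 10 + 2*a (X(a) = 5 + (5 + a*2) = 5 + (5 + 2*a) = 10 + 2*a)
-46062/468819 + P(1/655, X(h))/9834 = -46062/468819 + ((10 + 2*9)/655)/9834 = -46062*1/468819 + ((10 + 18)/655)*(1/9834) = -5118/52091 + ((1/655)*28)*(1/9834) = -5118/52091 + (28/655)*(1/9834) = -5118/52091 + 14/3220635 = -16482480656/167766097785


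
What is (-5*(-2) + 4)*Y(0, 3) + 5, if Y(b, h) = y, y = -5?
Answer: -65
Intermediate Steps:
Y(b, h) = -5
(-5*(-2) + 4)*Y(0, 3) + 5 = (-5*(-2) + 4)*(-5) + 5 = (10 + 4)*(-5) + 5 = 14*(-5) + 5 = -70 + 5 = -65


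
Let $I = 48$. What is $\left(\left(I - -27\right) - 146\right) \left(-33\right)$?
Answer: $2343$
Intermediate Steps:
$\left(\left(I - -27\right) - 146\right) \left(-33\right) = \left(\left(48 - -27\right) - 146\right) \left(-33\right) = \left(\left(48 + 27\right) - 146\right) \left(-33\right) = \left(75 - 146\right) \left(-33\right) = \left(-71\right) \left(-33\right) = 2343$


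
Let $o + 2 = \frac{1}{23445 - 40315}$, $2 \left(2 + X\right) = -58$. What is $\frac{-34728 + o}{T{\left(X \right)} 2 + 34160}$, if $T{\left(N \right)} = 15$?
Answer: $- \frac{585895101}{576785300} \approx -1.0158$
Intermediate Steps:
$X = -31$ ($X = -2 + \frac{1}{2} \left(-58\right) = -2 - 29 = -31$)
$o = - \frac{33741}{16870}$ ($o = -2 + \frac{1}{23445 - 40315} = -2 + \frac{1}{-16870} = -2 - \frac{1}{16870} = - \frac{33741}{16870} \approx -2.0001$)
$\frac{-34728 + o}{T{\left(X \right)} 2 + 34160} = \frac{-34728 - \frac{33741}{16870}}{15 \cdot 2 + 34160} = - \frac{585895101}{16870 \left(30 + 34160\right)} = - \frac{585895101}{16870 \cdot 34190} = \left(- \frac{585895101}{16870}\right) \frac{1}{34190} = - \frac{585895101}{576785300}$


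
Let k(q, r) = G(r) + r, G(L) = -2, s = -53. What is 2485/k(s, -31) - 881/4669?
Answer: -11631538/154077 ≈ -75.492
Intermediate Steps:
k(q, r) = -2 + r
2485/k(s, -31) - 881/4669 = 2485/(-2 - 31) - 881/4669 = 2485/(-33) - 881*1/4669 = 2485*(-1/33) - 881/4669 = -2485/33 - 881/4669 = -11631538/154077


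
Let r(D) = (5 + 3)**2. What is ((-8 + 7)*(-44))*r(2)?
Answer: 2816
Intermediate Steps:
r(D) = 64 (r(D) = 8**2 = 64)
((-8 + 7)*(-44))*r(2) = ((-8 + 7)*(-44))*64 = -1*(-44)*64 = 44*64 = 2816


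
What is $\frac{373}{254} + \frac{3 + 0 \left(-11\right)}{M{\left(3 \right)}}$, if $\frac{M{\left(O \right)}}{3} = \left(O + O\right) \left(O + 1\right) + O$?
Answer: $\frac{10325}{6858} \approx 1.5055$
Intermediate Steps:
$M{\left(O \right)} = 3 O + 6 O \left(1 + O\right)$ ($M{\left(O \right)} = 3 \left(\left(O + O\right) \left(O + 1\right) + O\right) = 3 \left(2 O \left(1 + O\right) + O\right) = 3 \left(O + 2 O \left(1 + O\right)\right) = 3 O + 6 O \left(1 + O\right)$)
$\frac{373}{254} + \frac{3 + 0 \left(-11\right)}{M{\left(3 \right)}} = \frac{373}{254} + \frac{3 + 0 \left(-11\right)}{3 \cdot 3 \left(3 + 2 \cdot 3\right)} = 373 \cdot \frac{1}{254} + \frac{3 + 0}{3 \cdot 3 \left(3 + 6\right)} = \frac{373}{254} + \frac{3}{3 \cdot 3 \cdot 9} = \frac{373}{254} + \frac{3}{81} = \frac{373}{254} + 3 \cdot \frac{1}{81} = \frac{373}{254} + \frac{1}{27} = \frac{10325}{6858}$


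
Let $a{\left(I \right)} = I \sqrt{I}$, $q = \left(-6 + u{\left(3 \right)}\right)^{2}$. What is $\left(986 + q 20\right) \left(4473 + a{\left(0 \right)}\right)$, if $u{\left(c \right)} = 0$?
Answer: $7630938$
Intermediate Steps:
$q = 36$ ($q = \left(-6 + 0\right)^{2} = \left(-6\right)^{2} = 36$)
$a{\left(I \right)} = I^{\frac{3}{2}}$
$\left(986 + q 20\right) \left(4473 + a{\left(0 \right)}\right) = \left(986 + 36 \cdot 20\right) \left(4473 + 0^{\frac{3}{2}}\right) = \left(986 + 720\right) \left(4473 + 0\right) = 1706 \cdot 4473 = 7630938$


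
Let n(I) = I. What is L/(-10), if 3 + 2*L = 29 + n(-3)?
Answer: -23/20 ≈ -1.1500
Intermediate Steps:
L = 23/2 (L = -3/2 + (29 - 3)/2 = -3/2 + (1/2)*26 = -3/2 + 13 = 23/2 ≈ 11.500)
L/(-10) = (23/2)/(-10) = -1/10*23/2 = -23/20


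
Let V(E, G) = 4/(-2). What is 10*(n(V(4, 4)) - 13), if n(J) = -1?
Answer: -140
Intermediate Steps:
V(E, G) = -2 (V(E, G) = 4*(-½) = -2)
10*(n(V(4, 4)) - 13) = 10*(-1 - 13) = 10*(-14) = -140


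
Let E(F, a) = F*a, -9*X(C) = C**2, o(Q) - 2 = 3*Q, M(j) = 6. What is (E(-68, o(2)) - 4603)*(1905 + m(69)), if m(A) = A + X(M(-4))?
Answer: -10139590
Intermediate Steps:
o(Q) = 2 + 3*Q
X(C) = -C**2/9
m(A) = -4 + A (m(A) = A - 1/9*6**2 = A - 1/9*36 = A - 4 = -4 + A)
(E(-68, o(2)) - 4603)*(1905 + m(69)) = (-68*(2 + 3*2) - 4603)*(1905 + (-4 + 69)) = (-68*(2 + 6) - 4603)*(1905 + 65) = (-68*8 - 4603)*1970 = (-544 - 4603)*1970 = -5147*1970 = -10139590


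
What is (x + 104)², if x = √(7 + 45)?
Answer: 10868 + 416*√13 ≈ 12368.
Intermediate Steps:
x = 2*√13 (x = √52 = 2*√13 ≈ 7.2111)
(x + 104)² = (2*√13 + 104)² = (104 + 2*√13)²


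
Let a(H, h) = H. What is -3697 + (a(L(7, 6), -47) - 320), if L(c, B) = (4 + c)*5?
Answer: -3962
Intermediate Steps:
L(c, B) = 20 + 5*c
-3697 + (a(L(7, 6), -47) - 320) = -3697 + ((20 + 5*7) - 320) = -3697 + ((20 + 35) - 320) = -3697 + (55 - 320) = -3697 - 265 = -3962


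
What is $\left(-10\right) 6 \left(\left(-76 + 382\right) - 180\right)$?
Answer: $-7560$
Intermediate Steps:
$\left(-10\right) 6 \left(\left(-76 + 382\right) - 180\right) = - 60 \left(306 - 180\right) = \left(-60\right) 126 = -7560$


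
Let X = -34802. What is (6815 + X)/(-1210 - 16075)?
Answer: 27987/17285 ≈ 1.6192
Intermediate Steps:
(6815 + X)/(-1210 - 16075) = (6815 - 34802)/(-1210 - 16075) = -27987/(-17285) = -27987*(-1/17285) = 27987/17285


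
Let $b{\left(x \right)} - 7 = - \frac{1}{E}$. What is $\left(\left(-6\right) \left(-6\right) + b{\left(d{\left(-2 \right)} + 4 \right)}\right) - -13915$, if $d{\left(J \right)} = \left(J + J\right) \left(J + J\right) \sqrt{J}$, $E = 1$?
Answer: $13957$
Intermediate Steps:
$d{\left(J \right)} = 4 J^{\frac{5}{2}}$ ($d{\left(J \right)} = 2 J 2 J \sqrt{J} = 4 J^{2} \sqrt{J} = 4 J^{\frac{5}{2}}$)
$b{\left(x \right)} = 6$ ($b{\left(x \right)} = 7 - 1^{-1} = 7 - 1 = 6$)
$\left(\left(-6\right) \left(-6\right) + b{\left(d{\left(-2 \right)} + 4 \right)}\right) - -13915 = \left(\left(-6\right) \left(-6\right) + 6\right) - -13915 = \left(36 + 6\right) + 13915 = 42 + 13915 = 13957$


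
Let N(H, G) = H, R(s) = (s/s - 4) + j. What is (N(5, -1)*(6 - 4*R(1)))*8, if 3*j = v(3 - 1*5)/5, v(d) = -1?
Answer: 2192/3 ≈ 730.67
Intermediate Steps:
j = -1/15 (j = (-1/5)/3 = (-1*⅕)/3 = (⅓)*(-⅕) = -1/15 ≈ -0.066667)
R(s) = -46/15 (R(s) = (s/s - 4) - 1/15 = (1 - 4) - 1/15 = -3 - 1/15 = -46/15)
(N(5, -1)*(6 - 4*R(1)))*8 = (5*(6 - 4*(-46/15)))*8 = (5*(6 + 184/15))*8 = (5*(274/15))*8 = (274/3)*8 = 2192/3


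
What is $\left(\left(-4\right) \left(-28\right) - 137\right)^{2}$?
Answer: $625$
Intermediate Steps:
$\left(\left(-4\right) \left(-28\right) - 137\right)^{2} = \left(112 - 137\right)^{2} = \left(-25\right)^{2} = 625$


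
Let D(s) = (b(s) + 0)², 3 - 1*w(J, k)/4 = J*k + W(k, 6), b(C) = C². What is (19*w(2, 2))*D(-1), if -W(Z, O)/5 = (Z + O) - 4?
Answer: 1444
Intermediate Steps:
W(Z, O) = 20 - 5*O - 5*Z (W(Z, O) = -5*((Z + O) - 4) = -5*((O + Z) - 4) = -5*(-4 + O + Z) = 20 - 5*O - 5*Z)
w(J, k) = 52 + 20*k - 4*J*k (w(J, k) = 12 - 4*(J*k + (20 - 5*6 - 5*k)) = 12 - 4*(J*k + (20 - 30 - 5*k)) = 12 - 4*(J*k + (-10 - 5*k)) = 12 - 4*(-10 - 5*k + J*k) = 12 + (40 + 20*k - 4*J*k) = 52 + 20*k - 4*J*k)
D(s) = s⁴ (D(s) = (s² + 0)² = (s²)² = s⁴)
(19*w(2, 2))*D(-1) = (19*(52 + 20*2 - 4*2*2))*(-1)⁴ = (19*(52 + 40 - 16))*1 = (19*76)*1 = 1444*1 = 1444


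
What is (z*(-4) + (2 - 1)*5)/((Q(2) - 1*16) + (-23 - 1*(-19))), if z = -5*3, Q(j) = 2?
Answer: -65/18 ≈ -3.6111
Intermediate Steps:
z = -15
(z*(-4) + (2 - 1)*5)/((Q(2) - 1*16) + (-23 - 1*(-19))) = (-15*(-4) + (2 - 1)*5)/((2 - 1*16) + (-23 - 1*(-19))) = (60 + 1*5)/((2 - 16) + (-23 + 19)) = (60 + 5)/(-14 - 4) = 65/(-18) = -1/18*65 = -65/18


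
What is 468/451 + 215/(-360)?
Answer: 14303/32472 ≈ 0.44047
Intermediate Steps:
468/451 + 215/(-360) = 468*(1/451) + 215*(-1/360) = 468/451 - 43/72 = 14303/32472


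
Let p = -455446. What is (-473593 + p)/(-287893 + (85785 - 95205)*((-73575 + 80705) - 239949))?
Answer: -929039/2192867087 ≈ -0.00042366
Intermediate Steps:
(-473593 + p)/(-287893 + (85785 - 95205)*((-73575 + 80705) - 239949)) = (-473593 - 455446)/(-287893 + (85785 - 95205)*((-73575 + 80705) - 239949)) = -929039/(-287893 - 9420*(7130 - 239949)) = -929039/(-287893 - 9420*(-232819)) = -929039/(-287893 + 2193154980) = -929039/2192867087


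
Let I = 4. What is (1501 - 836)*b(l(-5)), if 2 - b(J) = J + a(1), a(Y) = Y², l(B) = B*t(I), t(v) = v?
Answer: 13965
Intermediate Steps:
l(B) = 4*B (l(B) = B*4 = 4*B)
b(J) = 1 - J (b(J) = 2 - (J + 1²) = 2 - (J + 1) = 2 - (1 + J) = 2 + (-1 - J) = 1 - J)
(1501 - 836)*b(l(-5)) = (1501 - 836)*(1 - 4*(-5)) = 665*(1 - 1*(-20)) = 665*(1 + 20) = 665*21 = 13965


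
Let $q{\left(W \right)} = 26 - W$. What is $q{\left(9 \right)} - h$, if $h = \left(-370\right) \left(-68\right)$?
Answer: $-25143$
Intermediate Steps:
$h = 25160$
$q{\left(9 \right)} - h = \left(26 - 9\right) - 25160 = 17 - 25160 = -25143$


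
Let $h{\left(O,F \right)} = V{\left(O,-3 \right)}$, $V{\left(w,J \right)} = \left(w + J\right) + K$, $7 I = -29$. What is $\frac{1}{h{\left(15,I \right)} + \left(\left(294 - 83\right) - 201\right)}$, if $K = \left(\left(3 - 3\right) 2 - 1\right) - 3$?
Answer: $\frac{1}{18} \approx 0.055556$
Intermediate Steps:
$K = -4$ ($K = \left(0 \cdot 2 - 1\right) - 3 = \left(0 - 1\right) - 3 = -1 - 3 = -4$)
$I = - \frac{29}{7}$ ($I = \frac{1}{7} \left(-29\right) = - \frac{29}{7} \approx -4.1429$)
$V{\left(w,J \right)} = -4 + J + w$ ($V{\left(w,J \right)} = \left(w + J\right) - 4 = \left(J + w\right) - 4 = -4 + J + w$)
$h{\left(O,F \right)} = -7 + O$ ($h{\left(O,F \right)} = -4 - 3 + O = -7 + O$)
$\frac{1}{h{\left(15,I \right)} + \left(\left(294 - 83\right) - 201\right)} = \frac{1}{\left(-7 + 15\right) + \left(\left(294 - 83\right) - 201\right)} = \frac{1}{8 + \left(211 - 201\right)} = \frac{1}{8 + 10} = \frac{1}{18}$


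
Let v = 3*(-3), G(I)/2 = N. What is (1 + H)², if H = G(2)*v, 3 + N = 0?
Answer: 3025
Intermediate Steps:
N = -3 (N = -3 + 0 = -3)
G(I) = -6 (G(I) = 2*(-3) = -6)
v = -9
H = 54 (H = -6*(-9) = 54)
(1 + H)² = (1 + 54)² = 55² = 3025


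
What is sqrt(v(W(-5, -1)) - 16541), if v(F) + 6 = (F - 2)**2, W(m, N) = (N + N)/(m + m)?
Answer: I*sqrt(413594)/5 ≈ 128.62*I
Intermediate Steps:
W(m, N) = N/m (W(m, N) = (2*N)/((2*m)) = (2*N)*(1/(2*m)) = N/m)
v(F) = -6 + (-2 + F)**2 (v(F) = -6 + (F - 2)**2 = -6 + (-2 + F)**2)
sqrt(v(W(-5, -1)) - 16541) = sqrt((-6 + (-2 - 1/(-5))**2) - 16541) = sqrt((-6 + (-2 - 1*(-1/5))**2) - 16541) = sqrt((-6 + (-2 + 1/5)**2) - 16541) = sqrt((-6 + (-9/5)**2) - 16541) = sqrt((-6 + 81/25) - 16541) = sqrt(-69/25 - 16541) = sqrt(-413594/25) = I*sqrt(413594)/5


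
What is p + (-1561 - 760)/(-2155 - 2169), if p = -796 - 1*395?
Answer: -5147563/4324 ≈ -1190.5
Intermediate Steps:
p = -1191 (p = -796 - 395 = -1191)
p + (-1561 - 760)/(-2155 - 2169) = -1191 + (-1561 - 760)/(-2155 - 2169) = -1191 - 2321/(-4324) = -1191 - 2321*(-1/4324) = -1191 + 2321/4324 = -5147563/4324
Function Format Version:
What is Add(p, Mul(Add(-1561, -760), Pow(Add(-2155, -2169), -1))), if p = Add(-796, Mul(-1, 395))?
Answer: Rational(-5147563, 4324) ≈ -1190.5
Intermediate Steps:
p = -1191 (p = Add(-796, -395) = -1191)
Add(p, Mul(Add(-1561, -760), Pow(Add(-2155, -2169), -1))) = Add(-1191, Mul(Add(-1561, -760), Pow(Add(-2155, -2169), -1))) = Add(-1191, Mul(-2321, Pow(-4324, -1))) = Add(-1191, Mul(-2321, Rational(-1, 4324))) = Add(-1191, Rational(2321, 4324)) = Rational(-5147563, 4324)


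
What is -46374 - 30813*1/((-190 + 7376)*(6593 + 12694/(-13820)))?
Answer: -2529945350768407/54555253273 ≈ -46374.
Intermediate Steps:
-46374 - 30813*1/((-190 + 7376)*(6593 + 12694/(-13820))) = -46374 - 30813*1/(7186*(6593 + 12694*(-1/13820))) = -46374 - 30813*1/(7186*(6593 - 6347/6910)) = -46374 - 30813/(7186*(45551283/6910)) = -46374 - 30813/163665759819/3455 = -46374 - 30813*3455/163665759819 = -46374 - 35486305/54555253273 = -2529945350768407/54555253273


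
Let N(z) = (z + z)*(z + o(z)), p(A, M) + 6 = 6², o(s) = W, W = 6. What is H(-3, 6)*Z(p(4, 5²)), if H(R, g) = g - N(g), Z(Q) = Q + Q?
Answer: -8280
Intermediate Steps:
o(s) = 6
p(A, M) = 30 (p(A, M) = -6 + 6² = -6 + 36 = 30)
N(z) = 2*z*(6 + z) (N(z) = (z + z)*(z + 6) = (2*z)*(6 + z) = 2*z*(6 + z))
Z(Q) = 2*Q
H(R, g) = g - 2*g*(6 + g)
H(-3, 6)*Z(p(4, 5²)) = (6*(-11 - 2*6))*(2*30) = (6*(-11 - 12))*60 = (6*(-23))*60 = -138*60 = -8280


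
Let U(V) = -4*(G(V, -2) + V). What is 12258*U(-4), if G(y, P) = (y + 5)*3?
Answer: 49032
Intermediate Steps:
G(y, P) = 15 + 3*y (G(y, P) = (5 + y)*3 = 15 + 3*y)
U(V) = -60 - 16*V (U(V) = -4*((15 + 3*V) + V) = -4*(15 + 4*V) = -60 - 16*V)
12258*U(-4) = 12258*(-60 - 16*(-4)) = 12258*(-60 + 64) = 12258*4 = 49032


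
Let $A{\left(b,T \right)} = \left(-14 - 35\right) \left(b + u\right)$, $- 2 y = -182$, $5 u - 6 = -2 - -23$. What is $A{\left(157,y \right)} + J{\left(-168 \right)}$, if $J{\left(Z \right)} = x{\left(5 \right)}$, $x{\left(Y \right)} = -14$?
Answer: $- \frac{39858}{5} \approx -7971.6$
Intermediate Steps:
$u = \frac{27}{5}$ ($u = \frac{6}{5} + \frac{-2 - -23}{5} = \frac{6}{5} + \frac{-2 + 23}{5} = \frac{6}{5} + \frac{1}{5} \cdot 21 = \frac{6}{5} + \frac{21}{5} = \frac{27}{5} \approx 5.4$)
$J{\left(Z \right)} = -14$
$y = 91$ ($y = \left(- \frac{1}{2}\right) \left(-182\right) = 91$)
$A{\left(b,T \right)} = - \frac{1323}{5} - 49 b$ ($A{\left(b,T \right)} = \left(-14 - 35\right) \left(b + \frac{27}{5}\right) = - 49 \left(\frac{27}{5} + b\right) = - \frac{1323}{5} - 49 b$)
$A{\left(157,y \right)} + J{\left(-168 \right)} = \left(- \frac{1323}{5} - 7693\right) - 14 = - \frac{39788}{5} - 14 = - \frac{39858}{5}$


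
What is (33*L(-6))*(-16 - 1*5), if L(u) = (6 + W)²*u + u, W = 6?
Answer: 602910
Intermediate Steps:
L(u) = 145*u (L(u) = (6 + 6)²*u + u = 12²*u + u = 144*u + u = 145*u)
(33*L(-6))*(-16 - 1*5) = (33*(145*(-6)))*(-16 - 1*5) = (33*(-870))*(-16 - 5) = -28710*(-21) = 602910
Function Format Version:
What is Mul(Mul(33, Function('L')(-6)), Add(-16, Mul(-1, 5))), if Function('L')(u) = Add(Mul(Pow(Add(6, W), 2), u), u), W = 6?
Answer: 602910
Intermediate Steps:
Function('L')(u) = Mul(145, u) (Function('L')(u) = Add(Mul(Pow(Add(6, 6), 2), u), u) = Add(Mul(Pow(12, 2), u), u) = Add(Mul(144, u), u) = Mul(145, u))
Mul(Mul(33, Function('L')(-6)), Add(-16, Mul(-1, 5))) = Mul(Mul(33, Mul(145, -6)), Add(-16, Mul(-1, 5))) = Mul(Mul(33, -870), Add(-16, -5)) = Mul(-28710, -21) = 602910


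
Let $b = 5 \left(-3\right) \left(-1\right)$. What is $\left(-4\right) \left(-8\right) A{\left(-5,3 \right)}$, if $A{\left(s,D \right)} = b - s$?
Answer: $640$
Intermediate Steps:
$b = 15$ ($b = \left(-15\right) \left(-1\right) = 15$)
$A{\left(s,D \right)} = 15 - s$
$\left(-4\right) \left(-8\right) A{\left(-5,3 \right)} = \left(-4\right) \left(-8\right) \left(15 - -5\right) = 32 \left(15 + 5\right) = 32 \cdot 20 = 640$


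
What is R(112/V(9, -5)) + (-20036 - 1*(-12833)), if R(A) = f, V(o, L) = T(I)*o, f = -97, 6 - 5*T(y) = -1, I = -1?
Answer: -7300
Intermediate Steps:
T(y) = 7/5 (T(y) = 6/5 - 1/5*(-1) = 6/5 + 1/5 = 7/5)
V(o, L) = 7*o/5
R(A) = -97
R(112/V(9, -5)) + (-20036 - 1*(-12833)) = -97 + (-20036 - 1*(-12833)) = -97 + (-20036 + 12833) = -97 - 7203 = -7300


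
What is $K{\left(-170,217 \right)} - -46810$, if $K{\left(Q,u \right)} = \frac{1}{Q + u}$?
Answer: $\frac{2200071}{47} \approx 46810.0$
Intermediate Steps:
$K{\left(-170,217 \right)} - -46810 = \frac{1}{-170 + 217} - -46810 = \frac{1}{47} + 46810 = \frac{2200071}{47}$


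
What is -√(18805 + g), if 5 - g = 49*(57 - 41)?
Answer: -√18026 ≈ -134.26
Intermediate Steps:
g = -779 (g = 5 - 49*(57 - 41) = 5 - 49*16 = 5 - 1*784 = 5 - 784 = -779)
-√(18805 + g) = -√(18805 - 779) = -√18026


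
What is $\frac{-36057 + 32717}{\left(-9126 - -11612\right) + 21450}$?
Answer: $- \frac{835}{5984} \approx -0.13954$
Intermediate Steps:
$\frac{-36057 + 32717}{\left(-9126 - -11612\right) + 21450} = - \frac{3340}{\left(-9126 + 11612\right) + 21450} = - \frac{3340}{2486 + 21450} = - \frac{3340}{23936} = \left(-3340\right) \frac{1}{23936} = - \frac{835}{5984}$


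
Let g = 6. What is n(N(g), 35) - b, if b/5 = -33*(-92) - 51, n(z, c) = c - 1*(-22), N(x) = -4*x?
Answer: -14868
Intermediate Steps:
n(z, c) = 22 + c (n(z, c) = c + 22 = 22 + c)
b = 14925 (b = 5*(-33*(-92) - 51) = 5*(3036 - 51) = 5*2985 = 14925)
n(N(g), 35) - b = (22 + 35) - 1*14925 = 57 - 14925 = -14868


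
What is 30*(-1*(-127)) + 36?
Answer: 3846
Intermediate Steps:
30*(-1*(-127)) + 36 = 30*127 + 36 = 3810 + 36 = 3846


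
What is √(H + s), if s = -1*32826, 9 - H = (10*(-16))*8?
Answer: I*√31537 ≈ 177.59*I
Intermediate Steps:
H = 1289 (H = 9 - 10*(-16)*8 = 9 - (-160)*8 = 9 - 1*(-1280) = 9 + 1280 = 1289)
s = -32826
√(H + s) = √(1289 - 32826) = √(-31537) = I*√31537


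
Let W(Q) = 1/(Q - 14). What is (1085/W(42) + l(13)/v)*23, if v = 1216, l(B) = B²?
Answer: 849671727/1216 ≈ 6.9874e+5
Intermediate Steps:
W(Q) = 1/(-14 + Q)
(1085/W(42) + l(13)/v)*23 = (1085/(1/(-14 + 42)) + 13²/1216)*23 = (1085/(1/28) + 169*(1/1216))*23 = (1085/(1/28) + 169/1216)*23 = (1085*28 + 169/1216)*23 = (30380 + 169/1216)*23 = (36942249/1216)*23 = 849671727/1216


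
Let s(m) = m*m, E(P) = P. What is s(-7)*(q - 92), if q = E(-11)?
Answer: -5047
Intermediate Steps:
s(m) = m²
q = -11
s(-7)*(q - 92) = (-7)²*(-11 - 92) = 49*(-103) = -5047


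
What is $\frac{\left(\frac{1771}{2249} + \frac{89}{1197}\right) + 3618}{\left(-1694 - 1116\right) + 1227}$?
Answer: $- \frac{9742167802}{4261519899} \approx -2.2861$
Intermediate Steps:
$\frac{\left(\frac{1771}{2249} + \frac{89}{1197}\right) + 3618}{\left(-1694 - 1116\right) + 1227} = \frac{\left(1771 \cdot \frac{1}{2249} + 89 \cdot \frac{1}{1197}\right) + 3618}{\left(-1694 - 1116\right) + 1227} = \frac{\left(\frac{1771}{2249} + \frac{89}{1197}\right) + 3618}{-2810 + 1227} = \frac{\frac{2320048}{2692053} + 3618}{-1583} = \frac{9742167802}{2692053} \left(- \frac{1}{1583}\right) = - \frac{9742167802}{4261519899}$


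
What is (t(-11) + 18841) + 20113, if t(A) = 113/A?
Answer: 428381/11 ≈ 38944.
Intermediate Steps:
(t(-11) + 18841) + 20113 = (113/(-11) + 18841) + 20113 = (113*(-1/11) + 18841) + 20113 = (-113/11 + 18841) + 20113 = 207138/11 + 20113 = 428381/11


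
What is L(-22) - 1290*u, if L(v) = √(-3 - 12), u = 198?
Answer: -255420 + I*√15 ≈ -2.5542e+5 + 3.873*I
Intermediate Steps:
L(v) = I*√15 (L(v) = √(-15) = I*√15)
L(-22) - 1290*u = I*√15 - 1290*198 = I*√15 - 255420 = -255420 + I*√15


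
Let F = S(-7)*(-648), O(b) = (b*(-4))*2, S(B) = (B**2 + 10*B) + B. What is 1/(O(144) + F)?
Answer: 1/16992 ≈ 5.8851e-5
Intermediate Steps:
S(B) = B**2 + 11*B
O(b) = -8*b (O(b) = -4*b*2 = -8*b)
F = 18144 (F = -7*(11 - 7)*(-648) = -7*4*(-648) = -28*(-648) = 18144)
1/(O(144) + F) = 1/(-8*144 + 18144) = 1/(-1152 + 18144) = 1/16992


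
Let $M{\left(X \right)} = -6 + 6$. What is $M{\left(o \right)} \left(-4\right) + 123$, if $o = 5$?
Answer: $123$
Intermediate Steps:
$M{\left(X \right)} = 0$
$M{\left(o \right)} \left(-4\right) + 123 = 0 \left(-4\right) + 123 = 0 + 123 = 123$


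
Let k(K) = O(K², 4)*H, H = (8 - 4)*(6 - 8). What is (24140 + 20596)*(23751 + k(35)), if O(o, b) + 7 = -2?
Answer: 1065745728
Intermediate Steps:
O(o, b) = -9 (O(o, b) = -7 - 2 = -9)
H = -8 (H = 4*(-2) = -8)
k(K) = 72 (k(K) = -9*(-8) = 72)
(24140 + 20596)*(23751 + k(35)) = (24140 + 20596)*(23751 + 72) = 44736*23823 = 1065745728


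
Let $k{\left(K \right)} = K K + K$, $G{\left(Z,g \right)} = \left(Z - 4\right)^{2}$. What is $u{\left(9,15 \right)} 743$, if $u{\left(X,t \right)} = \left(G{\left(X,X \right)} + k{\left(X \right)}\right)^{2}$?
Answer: $9826175$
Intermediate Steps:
$G{\left(Z,g \right)} = \left(-4 + Z\right)^{2}$
$k{\left(K \right)} = K + K^{2}$ ($k{\left(K \right)} = K^{2} + K = K + K^{2}$)
$u{\left(X,t \right)} = \left(\left(-4 + X\right)^{2} + X \left(1 + X\right)\right)^{2}$
$u{\left(9,15 \right)} 743 = \left(\left(-4 + 9\right)^{2} + 9 \left(1 + 9\right)\right)^{2} \cdot 743 = \left(5^{2} + 9 \cdot 10\right)^{2} \cdot 743 = \left(25 + 90\right)^{2} \cdot 743 = 115^{2} \cdot 743 = 13225 \cdot 743 = 9826175$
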